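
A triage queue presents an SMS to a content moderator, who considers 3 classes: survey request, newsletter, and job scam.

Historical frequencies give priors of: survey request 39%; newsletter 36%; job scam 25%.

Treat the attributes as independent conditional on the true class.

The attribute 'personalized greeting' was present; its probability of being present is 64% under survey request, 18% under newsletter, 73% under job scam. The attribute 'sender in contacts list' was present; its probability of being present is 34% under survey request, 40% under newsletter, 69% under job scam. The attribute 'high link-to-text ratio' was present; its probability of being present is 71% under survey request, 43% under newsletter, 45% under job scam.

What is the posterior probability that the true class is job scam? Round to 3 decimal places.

0.442

Multiply each prior by the joint likelihood of the attribute pattern:
  survey request: 0.39 × 0.64 × 0.34 × 0.71 = 0.060253
  newsletter: 0.36 × 0.18 × 0.40 × 0.43 = 0.011146
  job scam: 0.25 × 0.73 × 0.69 × 0.45 = 0.056666
Normalizing constant Z = 0.060253 + 0.011146 + 0.056666 = 0.12807.
P(job scam | evidence) = 0.056666 / 0.12807 ≈ 0.442.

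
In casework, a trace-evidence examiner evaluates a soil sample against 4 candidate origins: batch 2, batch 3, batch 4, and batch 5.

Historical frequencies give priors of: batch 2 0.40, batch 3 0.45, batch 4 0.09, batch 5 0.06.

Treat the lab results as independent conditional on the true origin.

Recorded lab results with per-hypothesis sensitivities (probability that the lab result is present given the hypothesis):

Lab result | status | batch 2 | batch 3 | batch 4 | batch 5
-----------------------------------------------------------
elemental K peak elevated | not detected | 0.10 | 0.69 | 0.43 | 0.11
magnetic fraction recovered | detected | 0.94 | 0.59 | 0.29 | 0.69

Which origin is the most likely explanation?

batch 2

Multiply each prior by the joint likelihood of the lab result pattern (using 1 − P(present | H) for each absent lab result):
  batch 2: 0.40 × (1 − 0.10) × 0.94 = 0.3384
  batch 3: 0.45 × (1 − 0.69) × 0.59 = 0.082305
  batch 4: 0.09 × (1 − 0.43) × 0.29 = 0.014877
  batch 5: 0.06 × (1 − 0.11) × 0.69 = 0.036846
The unnormalized weights sum to 0.47243.
P(batch 2 | evidence) ≈ 0.3384 / 0.47243 ≈ 0.716
P(batch 3 | evidence) ≈ 0.082305 / 0.47243 ≈ 0.174
P(batch 4 | evidence) ≈ 0.014877 / 0.47243 ≈ 0.031
P(batch 5 | evidence) ≈ 0.036846 / 0.47243 ≈ 0.078
The largest is 0.716, so batch 2 is most probable.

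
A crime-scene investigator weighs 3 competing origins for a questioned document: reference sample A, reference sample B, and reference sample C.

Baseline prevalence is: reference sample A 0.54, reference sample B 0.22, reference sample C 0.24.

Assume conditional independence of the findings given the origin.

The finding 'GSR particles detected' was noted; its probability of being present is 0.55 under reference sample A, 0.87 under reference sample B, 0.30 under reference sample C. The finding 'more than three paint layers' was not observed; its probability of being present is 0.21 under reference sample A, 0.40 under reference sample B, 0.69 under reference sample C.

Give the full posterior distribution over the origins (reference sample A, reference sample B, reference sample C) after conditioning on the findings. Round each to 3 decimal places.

By Bayes' rule with conditional independence, the unnormalized weight for each hypothesis is prior × ∏ likelihoods (using 1 − P(present | H) for each absent finding):
  reference sample A: 0.54 × 0.55 × (1 − 0.21) = 0.23463
  reference sample B: 0.22 × 0.87 × (1 − 0.40) = 0.11484
  reference sample C: 0.24 × 0.30 × (1 − 0.69) = 0.02232
Normalizing constant Z = 0.23463 + 0.11484 + 0.02232 = 0.37179.
P(reference sample A | evidence) = 0.23463 / 0.37179 ≈ 0.631
P(reference sample B | evidence) = 0.11484 / 0.37179 ≈ 0.309
P(reference sample C | evidence) = 0.02232 / 0.37179 ≈ 0.060

0.631, 0.309, 0.060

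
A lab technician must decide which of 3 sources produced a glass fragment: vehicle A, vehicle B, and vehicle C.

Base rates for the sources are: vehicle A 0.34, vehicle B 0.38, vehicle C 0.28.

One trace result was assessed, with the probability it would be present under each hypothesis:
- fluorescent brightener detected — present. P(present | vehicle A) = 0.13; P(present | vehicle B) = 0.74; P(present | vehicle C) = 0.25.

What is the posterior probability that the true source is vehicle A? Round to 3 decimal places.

For each hypothesis, the unnormalized posterior weight is prior × likelihood:
  vehicle A: 0.34 × 0.13 = 0.0442
  vehicle B: 0.38 × 0.74 = 0.2812
  vehicle C: 0.28 × 0.25 = 0.07
The unnormalized weights sum to 0.3954.
P(vehicle A | evidence) = 0.0442 / 0.3954 ≈ 0.112.

0.112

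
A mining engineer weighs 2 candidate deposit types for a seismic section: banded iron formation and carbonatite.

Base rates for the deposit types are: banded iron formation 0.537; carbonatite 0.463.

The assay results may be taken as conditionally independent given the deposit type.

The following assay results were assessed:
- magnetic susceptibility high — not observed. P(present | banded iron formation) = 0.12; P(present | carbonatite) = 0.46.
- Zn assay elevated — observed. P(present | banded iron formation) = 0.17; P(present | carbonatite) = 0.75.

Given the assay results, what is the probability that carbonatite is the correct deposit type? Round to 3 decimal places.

0.700

For each hypothesis, the unnormalized posterior weight is prior × product of the assay result likelihoods (using 1 − P(present | H) for each absent assay result):
  banded iron formation: 0.537 × (1 − 0.12) × 0.17 = 0.080335
  carbonatite: 0.463 × (1 − 0.46) × 0.75 = 0.18752
Marginal likelihood of the evidence = 0.26785.
P(carbonatite | evidence) = 0.18752 / 0.26785 ≈ 0.700.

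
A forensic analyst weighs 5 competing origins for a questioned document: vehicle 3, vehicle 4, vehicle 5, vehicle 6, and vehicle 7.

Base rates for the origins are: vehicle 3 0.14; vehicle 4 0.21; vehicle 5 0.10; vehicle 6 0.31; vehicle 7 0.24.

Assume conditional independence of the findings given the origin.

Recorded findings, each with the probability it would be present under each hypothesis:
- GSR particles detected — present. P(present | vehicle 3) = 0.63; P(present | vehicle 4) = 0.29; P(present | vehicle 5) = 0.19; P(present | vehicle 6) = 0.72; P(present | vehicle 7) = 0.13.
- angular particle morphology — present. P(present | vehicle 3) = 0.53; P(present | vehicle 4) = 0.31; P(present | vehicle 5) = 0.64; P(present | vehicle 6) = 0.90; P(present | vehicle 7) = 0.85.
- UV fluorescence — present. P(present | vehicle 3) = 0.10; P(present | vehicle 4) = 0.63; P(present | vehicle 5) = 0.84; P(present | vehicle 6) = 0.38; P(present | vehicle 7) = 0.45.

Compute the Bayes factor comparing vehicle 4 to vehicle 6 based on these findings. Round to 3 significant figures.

The Bayes factor is the ratio of the joint likelihoods of the evidence pattern under the two hypotheses.
  vehicle 4: 0.29 × 0.31 × 0.63 = 0.056637
  vehicle 6: 0.72 × 0.90 × 0.38 = 0.24624
Bayes factor = 0.056637 / 0.24624 ≈ 0.230

0.230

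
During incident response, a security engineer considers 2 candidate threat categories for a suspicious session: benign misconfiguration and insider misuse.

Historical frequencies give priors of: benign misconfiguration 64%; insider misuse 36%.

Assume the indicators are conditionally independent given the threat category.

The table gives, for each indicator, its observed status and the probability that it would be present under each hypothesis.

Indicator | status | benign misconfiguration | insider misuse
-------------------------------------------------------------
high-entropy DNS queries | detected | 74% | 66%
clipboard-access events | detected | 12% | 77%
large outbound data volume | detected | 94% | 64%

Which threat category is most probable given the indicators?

insider misuse

Multiply each prior by the joint likelihood of the indicator pattern:
  benign misconfiguration: 0.64 × 0.74 × 0.12 × 0.94 = 0.053422
  insider misuse: 0.36 × 0.66 × 0.77 × 0.64 = 0.11709
Normalizing constant Z = 0.053422 + 0.11709 = 0.17051.
P(benign misconfiguration | evidence) ≈ 0.053422 / 0.17051 ≈ 0.313
P(insider misuse | evidence) ≈ 0.11709 / 0.17051 ≈ 0.687
The largest is 0.687, so insider misuse is most probable.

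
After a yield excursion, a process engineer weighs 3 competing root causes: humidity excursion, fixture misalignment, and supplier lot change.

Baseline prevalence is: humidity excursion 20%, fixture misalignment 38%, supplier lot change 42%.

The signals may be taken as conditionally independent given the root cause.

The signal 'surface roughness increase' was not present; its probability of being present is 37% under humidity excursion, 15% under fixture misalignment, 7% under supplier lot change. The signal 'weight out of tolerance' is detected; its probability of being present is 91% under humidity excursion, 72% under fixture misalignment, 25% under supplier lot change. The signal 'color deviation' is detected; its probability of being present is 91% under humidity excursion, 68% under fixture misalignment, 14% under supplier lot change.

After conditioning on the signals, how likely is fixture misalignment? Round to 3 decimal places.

0.573

Multiply each prior by the joint likelihood of the signal pattern (using 1 − P(present | H) for each absent signal):
  humidity excursion: 0.20 × (1 − 0.37) × 0.91 × 0.91 = 0.10434
  fixture misalignment: 0.38 × (1 − 0.15) × 0.72 × 0.68 = 0.15814
  supplier lot change: 0.42 × (1 − 0.07) × 0.25 × 0.14 = 0.013671
Marginal likelihood of the evidence = 0.27615.
P(fixture misalignment | evidence) = 0.15814 / 0.27615 ≈ 0.573.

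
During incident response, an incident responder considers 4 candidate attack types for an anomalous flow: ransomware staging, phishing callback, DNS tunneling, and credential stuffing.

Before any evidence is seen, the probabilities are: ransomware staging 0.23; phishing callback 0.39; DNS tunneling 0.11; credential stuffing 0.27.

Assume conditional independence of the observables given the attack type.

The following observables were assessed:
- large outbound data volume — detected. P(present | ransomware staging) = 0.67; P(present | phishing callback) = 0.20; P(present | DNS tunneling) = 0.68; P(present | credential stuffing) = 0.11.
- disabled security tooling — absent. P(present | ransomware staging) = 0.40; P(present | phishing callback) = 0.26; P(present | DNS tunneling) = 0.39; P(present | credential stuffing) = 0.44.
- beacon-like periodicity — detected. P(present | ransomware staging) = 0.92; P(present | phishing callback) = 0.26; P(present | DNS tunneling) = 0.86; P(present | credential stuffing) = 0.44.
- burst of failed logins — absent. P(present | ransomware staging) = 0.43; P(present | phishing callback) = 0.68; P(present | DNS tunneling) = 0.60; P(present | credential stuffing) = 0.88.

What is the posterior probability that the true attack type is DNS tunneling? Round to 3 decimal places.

0.225

Multiply each prior by the joint likelihood of the observable pattern (using 1 − P(present | H) for each absent observable):
  ransomware staging: 0.23 × 0.67 × (1 − 0.40) × 0.92 × (1 − 0.43) = 0.048486
  phishing callback: 0.39 × 0.20 × (1 − 0.26) × 0.26 × (1 − 0.68) = 0.0048023
  DNS tunneling: 0.11 × 0.68 × (1 − 0.39) × 0.86 × (1 − 0.60) = 0.015696
  credential stuffing: 0.27 × 0.11 × (1 − 0.44) × 0.44 × (1 − 0.88) = 0.00087817
The unnormalized weights sum to 0.069863.
P(DNS tunneling | evidence) = 0.015696 / 0.069863 ≈ 0.225.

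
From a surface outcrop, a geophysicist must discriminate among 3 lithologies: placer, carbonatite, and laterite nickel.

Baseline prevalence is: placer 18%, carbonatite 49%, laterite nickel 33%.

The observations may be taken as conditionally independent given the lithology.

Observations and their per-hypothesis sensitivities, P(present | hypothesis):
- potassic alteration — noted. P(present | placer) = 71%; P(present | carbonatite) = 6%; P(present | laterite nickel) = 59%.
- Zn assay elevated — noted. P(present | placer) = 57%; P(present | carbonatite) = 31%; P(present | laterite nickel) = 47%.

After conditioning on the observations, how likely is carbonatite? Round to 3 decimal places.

0.053

By Bayes' rule with conditional independence, the unnormalized weight for each hypothesis is prior × ∏ likelihoods:
  placer: 0.18 × 0.71 × 0.57 = 0.072846
  carbonatite: 0.49 × 0.06 × 0.31 = 0.009114
  laterite nickel: 0.33 × 0.59 × 0.47 = 0.091509
The unnormalized weights sum to 0.17347.
P(carbonatite | evidence) = 0.009114 / 0.17347 ≈ 0.053.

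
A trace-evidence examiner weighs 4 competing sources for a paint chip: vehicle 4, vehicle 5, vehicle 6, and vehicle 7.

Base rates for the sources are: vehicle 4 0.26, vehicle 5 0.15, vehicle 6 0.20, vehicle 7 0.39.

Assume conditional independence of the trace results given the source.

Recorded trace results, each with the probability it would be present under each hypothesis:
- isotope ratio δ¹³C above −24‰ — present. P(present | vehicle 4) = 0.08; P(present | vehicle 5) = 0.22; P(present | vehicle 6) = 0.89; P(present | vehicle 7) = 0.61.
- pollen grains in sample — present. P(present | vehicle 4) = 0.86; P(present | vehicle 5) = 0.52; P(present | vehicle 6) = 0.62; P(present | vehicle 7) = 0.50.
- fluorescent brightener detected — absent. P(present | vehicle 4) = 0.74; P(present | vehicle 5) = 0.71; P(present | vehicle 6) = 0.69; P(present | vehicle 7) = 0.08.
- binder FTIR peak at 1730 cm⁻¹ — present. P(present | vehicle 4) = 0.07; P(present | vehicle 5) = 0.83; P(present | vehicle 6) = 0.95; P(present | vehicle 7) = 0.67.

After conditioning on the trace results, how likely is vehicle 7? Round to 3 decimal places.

0.665

For each hypothesis, the unnormalized posterior weight is prior × product of the trace result likelihoods (using 1 − P(present | H) for each absent trace result):
  vehicle 4: 0.26 × 0.08 × 0.86 × (1 − 0.74) × 0.07 = 0.00032556
  vehicle 5: 0.15 × 0.22 × 0.52 × (1 − 0.71) × 0.83 = 0.0041304
  vehicle 6: 0.20 × 0.89 × 0.62 × (1 − 0.69) × 0.95 = 0.032501
  vehicle 7: 0.39 × 0.61 × 0.50 × (1 − 0.08) × 0.67 = 0.073321
The unnormalized weights sum to 0.11028.
P(vehicle 7 | evidence) = 0.073321 / 0.11028 ≈ 0.665.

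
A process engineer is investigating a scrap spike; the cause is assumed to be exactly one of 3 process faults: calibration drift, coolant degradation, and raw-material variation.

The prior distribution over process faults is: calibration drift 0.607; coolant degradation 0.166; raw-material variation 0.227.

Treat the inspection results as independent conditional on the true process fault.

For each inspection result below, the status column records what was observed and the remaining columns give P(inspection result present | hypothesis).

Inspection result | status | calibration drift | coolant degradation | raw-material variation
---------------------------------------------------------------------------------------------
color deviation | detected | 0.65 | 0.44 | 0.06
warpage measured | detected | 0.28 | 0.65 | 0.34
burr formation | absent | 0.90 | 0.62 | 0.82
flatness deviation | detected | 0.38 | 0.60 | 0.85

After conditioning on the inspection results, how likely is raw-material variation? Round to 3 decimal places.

0.045

By Bayes' rule with conditional independence, the unnormalized weight for each hypothesis is prior × ∏ likelihoods (using 1 − P(present | H) for each absent inspection result):
  calibration drift: 0.607 × 0.65 × 0.28 × (1 − 0.90) × 0.38 = 0.004198
  coolant degradation: 0.166 × 0.44 × 0.65 × (1 − 0.62) × 0.60 = 0.010825
  raw-material variation: 0.227 × 0.06 × 0.34 × (1 − 0.82) × 0.85 = 0.00070851
Marginal likelihood of the evidence = 0.015731.
P(raw-material variation | evidence) = 0.00070851 / 0.015731 ≈ 0.045.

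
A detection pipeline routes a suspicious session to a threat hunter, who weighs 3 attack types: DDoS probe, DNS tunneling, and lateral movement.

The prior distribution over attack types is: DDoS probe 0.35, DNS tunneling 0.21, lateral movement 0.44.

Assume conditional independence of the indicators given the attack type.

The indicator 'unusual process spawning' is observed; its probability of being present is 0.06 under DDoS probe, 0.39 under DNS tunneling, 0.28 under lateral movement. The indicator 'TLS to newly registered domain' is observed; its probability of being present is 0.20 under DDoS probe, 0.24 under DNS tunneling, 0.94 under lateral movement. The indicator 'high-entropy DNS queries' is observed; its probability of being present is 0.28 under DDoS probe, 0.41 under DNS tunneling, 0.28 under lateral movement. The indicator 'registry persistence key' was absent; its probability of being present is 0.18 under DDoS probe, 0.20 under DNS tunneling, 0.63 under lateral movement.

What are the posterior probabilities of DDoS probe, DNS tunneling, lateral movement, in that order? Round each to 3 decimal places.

For each hypothesis, the unnormalized posterior weight is prior × product of the indicator likelihoods (using 1 − P(present | H) for each absent indicator):
  DDoS probe: 0.35 × 0.06 × 0.20 × 0.28 × (1 − 0.18) = 0.00096432
  DNS tunneling: 0.21 × 0.39 × 0.24 × 0.41 × (1 − 0.20) = 0.0064472
  lateral movement: 0.44 × 0.28 × 0.94 × 0.28 × (1 − 0.63) = 0.011998
Marginal likelihood of the evidence = 0.019409.
P(DDoS probe | evidence) = 0.00096432 / 0.019409 ≈ 0.050
P(DNS tunneling | evidence) = 0.0064472 / 0.019409 ≈ 0.332
P(lateral movement | evidence) = 0.011998 / 0.019409 ≈ 0.618

0.050, 0.332, 0.618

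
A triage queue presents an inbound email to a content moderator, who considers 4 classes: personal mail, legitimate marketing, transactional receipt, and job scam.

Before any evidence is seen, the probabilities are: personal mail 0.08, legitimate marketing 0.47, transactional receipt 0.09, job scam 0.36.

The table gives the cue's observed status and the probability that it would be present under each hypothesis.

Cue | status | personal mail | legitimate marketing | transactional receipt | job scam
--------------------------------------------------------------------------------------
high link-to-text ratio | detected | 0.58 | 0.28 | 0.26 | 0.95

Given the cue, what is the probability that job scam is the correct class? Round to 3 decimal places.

0.629

Multiply each prior by the likelihood of the cue:
  personal mail: 0.08 × 0.58 = 0.0464
  legitimate marketing: 0.47 × 0.28 = 0.1316
  transactional receipt: 0.09 × 0.26 = 0.0234
  job scam: 0.36 × 0.95 = 0.342
Marginal likelihood of the evidence = 0.5434.
P(job scam | evidence) = 0.342 / 0.5434 ≈ 0.629.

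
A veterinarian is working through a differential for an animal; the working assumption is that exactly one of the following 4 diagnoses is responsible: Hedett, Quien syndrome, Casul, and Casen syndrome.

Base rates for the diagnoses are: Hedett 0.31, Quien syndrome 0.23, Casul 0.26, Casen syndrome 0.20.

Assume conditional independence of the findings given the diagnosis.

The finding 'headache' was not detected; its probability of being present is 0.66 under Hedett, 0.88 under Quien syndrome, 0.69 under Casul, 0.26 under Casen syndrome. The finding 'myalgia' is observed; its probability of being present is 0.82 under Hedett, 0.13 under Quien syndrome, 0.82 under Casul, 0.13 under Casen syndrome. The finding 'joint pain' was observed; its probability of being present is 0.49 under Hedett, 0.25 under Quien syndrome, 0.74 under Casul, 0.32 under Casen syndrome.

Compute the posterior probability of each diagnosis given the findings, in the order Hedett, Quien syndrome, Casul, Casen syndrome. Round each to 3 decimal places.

For each hypothesis, the unnormalized posterior weight is prior × product of the finding likelihoods (using 1 − P(present | H) for each absent finding):
  Hedett: 0.31 × (1 − 0.66) × 0.82 × 0.49 = 0.04235
  Quien syndrome: 0.23 × (1 − 0.88) × 0.13 × 0.25 = 0.000897
  Casul: 0.26 × (1 − 0.69) × 0.82 × 0.74 = 0.048908
  Casen syndrome: 0.20 × (1 − 0.26) × 0.13 × 0.32 = 0.0061568
Marginal likelihood of the evidence = 0.098312.
P(Hedett | evidence) = 0.04235 / 0.098312 ≈ 0.431
P(Quien syndrome | evidence) = 0.000897 / 0.098312 ≈ 0.009
P(Casul | evidence) = 0.048908 / 0.098312 ≈ 0.497
P(Casen syndrome | evidence) = 0.0061568 / 0.098312 ≈ 0.063

0.431, 0.009, 0.497, 0.063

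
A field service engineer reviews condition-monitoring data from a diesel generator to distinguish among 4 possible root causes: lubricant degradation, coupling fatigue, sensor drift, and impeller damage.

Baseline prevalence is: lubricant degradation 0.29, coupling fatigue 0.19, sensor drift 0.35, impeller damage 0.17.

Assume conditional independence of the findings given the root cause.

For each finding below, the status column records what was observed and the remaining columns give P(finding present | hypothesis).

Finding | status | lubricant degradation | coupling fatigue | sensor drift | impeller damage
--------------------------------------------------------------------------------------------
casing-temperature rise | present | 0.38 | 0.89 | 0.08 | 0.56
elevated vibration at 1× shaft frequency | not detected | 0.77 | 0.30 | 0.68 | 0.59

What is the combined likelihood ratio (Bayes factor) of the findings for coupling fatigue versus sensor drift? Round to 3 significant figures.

24.3

Take the product of per-finding likelihoods under each hypothesis (using 1 − P(present | H) for each absent finding), then divide.
  coupling fatigue: 0.89 × (1 − 0.30) = 0.623
  sensor drift: 0.08 × (1 − 0.68) = 0.0256
Bayes factor = 0.623 / 0.0256 ≈ 24.3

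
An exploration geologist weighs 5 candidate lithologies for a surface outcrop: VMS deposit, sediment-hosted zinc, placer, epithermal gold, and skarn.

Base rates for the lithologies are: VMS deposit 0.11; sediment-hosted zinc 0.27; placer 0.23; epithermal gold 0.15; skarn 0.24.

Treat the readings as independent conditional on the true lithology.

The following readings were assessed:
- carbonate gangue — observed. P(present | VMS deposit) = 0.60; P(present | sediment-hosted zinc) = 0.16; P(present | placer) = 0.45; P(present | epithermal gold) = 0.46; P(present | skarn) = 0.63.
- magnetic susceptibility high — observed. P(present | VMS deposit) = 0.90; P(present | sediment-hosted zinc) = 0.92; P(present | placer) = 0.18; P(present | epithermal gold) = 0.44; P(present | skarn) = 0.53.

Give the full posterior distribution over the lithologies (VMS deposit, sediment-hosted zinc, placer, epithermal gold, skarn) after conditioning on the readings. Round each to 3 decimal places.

0.260, 0.174, 0.082, 0.133, 0.351

By Bayes' rule with conditional independence, the unnormalized weight for each hypothesis is prior × ∏ likelihoods:
  VMS deposit: 0.11 × 0.60 × 0.90 = 0.0594
  sediment-hosted zinc: 0.27 × 0.16 × 0.92 = 0.039744
  placer: 0.23 × 0.45 × 0.18 = 0.01863
  epithermal gold: 0.15 × 0.46 × 0.44 = 0.03036
  skarn: 0.24 × 0.63 × 0.53 = 0.080136
Marginal likelihood of the evidence = 0.22827.
P(VMS deposit | evidence) = 0.0594 / 0.22827 ≈ 0.260
P(sediment-hosted zinc | evidence) = 0.039744 / 0.22827 ≈ 0.174
P(placer | evidence) = 0.01863 / 0.22827 ≈ 0.082
P(epithermal gold | evidence) = 0.03036 / 0.22827 ≈ 0.133
P(skarn | evidence) = 0.080136 / 0.22827 ≈ 0.351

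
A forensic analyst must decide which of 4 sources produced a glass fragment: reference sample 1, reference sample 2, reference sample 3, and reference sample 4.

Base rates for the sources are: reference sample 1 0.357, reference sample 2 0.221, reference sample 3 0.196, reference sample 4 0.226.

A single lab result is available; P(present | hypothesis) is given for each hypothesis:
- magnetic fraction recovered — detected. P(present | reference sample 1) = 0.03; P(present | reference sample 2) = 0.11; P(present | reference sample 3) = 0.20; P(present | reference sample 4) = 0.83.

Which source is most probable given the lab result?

Multiply each prior by the likelihood of the lab result:
  reference sample 1: 0.357 × 0.03 = 0.01071
  reference sample 2: 0.221 × 0.11 = 0.02431
  reference sample 3: 0.196 × 0.20 = 0.0392
  reference sample 4: 0.226 × 0.83 = 0.18758
The unnormalized weights sum to 0.2618.
P(reference sample 1 | evidence) ≈ 0.01071 / 0.2618 ≈ 0.041
P(reference sample 2 | evidence) ≈ 0.02431 / 0.2618 ≈ 0.093
P(reference sample 3 | evidence) ≈ 0.0392 / 0.2618 ≈ 0.150
P(reference sample 4 | evidence) ≈ 0.18758 / 0.2618 ≈ 0.717
The largest is 0.717, so reference sample 4 is most probable.

reference sample 4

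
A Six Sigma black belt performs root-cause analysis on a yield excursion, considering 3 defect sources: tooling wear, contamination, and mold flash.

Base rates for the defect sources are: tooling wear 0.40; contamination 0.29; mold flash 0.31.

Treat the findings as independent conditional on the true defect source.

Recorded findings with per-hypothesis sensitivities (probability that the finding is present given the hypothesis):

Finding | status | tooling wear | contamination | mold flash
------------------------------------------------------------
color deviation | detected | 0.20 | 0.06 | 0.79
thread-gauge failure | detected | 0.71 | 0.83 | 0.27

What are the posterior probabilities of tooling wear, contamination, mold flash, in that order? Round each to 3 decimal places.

0.413, 0.105, 0.481

Multiply each prior by the joint likelihood of the evidence pattern:
  tooling wear: 0.40 × 0.20 × 0.71 = 0.0568
  contamination: 0.29 × 0.06 × 0.83 = 0.014442
  mold flash: 0.31 × 0.79 × 0.27 = 0.066123
Normalizing constant Z = 0.0568 + 0.014442 + 0.066123 = 0.13737.
P(tooling wear | evidence) = 0.0568 / 0.13737 ≈ 0.413
P(contamination | evidence) = 0.014442 / 0.13737 ≈ 0.105
P(mold flash | evidence) = 0.066123 / 0.13737 ≈ 0.481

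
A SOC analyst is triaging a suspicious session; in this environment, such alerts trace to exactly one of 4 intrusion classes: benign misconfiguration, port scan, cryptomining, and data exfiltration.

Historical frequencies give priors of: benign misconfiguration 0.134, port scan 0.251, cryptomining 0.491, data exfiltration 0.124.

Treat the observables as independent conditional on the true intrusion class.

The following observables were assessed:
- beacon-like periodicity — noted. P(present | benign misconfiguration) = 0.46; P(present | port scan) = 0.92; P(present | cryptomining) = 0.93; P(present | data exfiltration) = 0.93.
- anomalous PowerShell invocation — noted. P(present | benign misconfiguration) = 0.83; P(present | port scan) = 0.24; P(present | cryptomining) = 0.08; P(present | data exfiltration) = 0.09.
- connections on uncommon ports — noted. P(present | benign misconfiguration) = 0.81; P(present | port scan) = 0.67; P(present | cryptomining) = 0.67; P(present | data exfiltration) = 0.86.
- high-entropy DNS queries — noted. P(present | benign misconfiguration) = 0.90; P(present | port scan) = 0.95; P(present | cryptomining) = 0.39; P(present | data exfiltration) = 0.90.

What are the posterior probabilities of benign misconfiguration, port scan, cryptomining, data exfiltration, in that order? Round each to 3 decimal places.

0.414, 0.391, 0.106, 0.089

Multiply each prior by the joint likelihood of the observable pattern:
  benign misconfiguration: 0.134 × 0.46 × 0.83 × 0.81 × 0.90 = 0.037297
  port scan: 0.251 × 0.92 × 0.24 × 0.67 × 0.95 = 0.035275
  cryptomining: 0.491 × 0.93 × 0.08 × 0.67 × 0.39 = 0.0095454
  data exfiltration: 0.124 × 0.93 × 0.09 × 0.86 × 0.90 = 0.0080332
Normalizing constant Z = 0.037297 + 0.035275 + 0.0095454 + 0.0080332 = 0.09015.
P(benign misconfiguration | evidence) = 0.037297 / 0.09015 ≈ 0.414
P(port scan | evidence) = 0.035275 / 0.09015 ≈ 0.391
P(cryptomining | evidence) = 0.0095454 / 0.09015 ≈ 0.106
P(data exfiltration | evidence) = 0.0080332 / 0.09015 ≈ 0.089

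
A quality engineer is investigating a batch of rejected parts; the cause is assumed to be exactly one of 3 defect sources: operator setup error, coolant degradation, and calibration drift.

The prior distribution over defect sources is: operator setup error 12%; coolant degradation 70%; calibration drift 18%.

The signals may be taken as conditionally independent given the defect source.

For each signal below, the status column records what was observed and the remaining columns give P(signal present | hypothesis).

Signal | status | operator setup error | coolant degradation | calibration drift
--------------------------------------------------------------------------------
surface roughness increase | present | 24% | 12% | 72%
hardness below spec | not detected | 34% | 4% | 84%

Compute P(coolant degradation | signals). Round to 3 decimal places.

Multiply each prior by the joint likelihood of the signal pattern (using 1 − P(present | H) for each absent signal):
  operator setup error: 0.12 × 0.24 × (1 − 0.34) = 0.019008
  coolant degradation: 0.70 × 0.12 × (1 − 0.04) = 0.08064
  calibration drift: 0.18 × 0.72 × (1 − 0.84) = 0.020736
The unnormalized weights sum to 0.12038.
P(coolant degradation | evidence) = 0.08064 / 0.12038 ≈ 0.670.

0.670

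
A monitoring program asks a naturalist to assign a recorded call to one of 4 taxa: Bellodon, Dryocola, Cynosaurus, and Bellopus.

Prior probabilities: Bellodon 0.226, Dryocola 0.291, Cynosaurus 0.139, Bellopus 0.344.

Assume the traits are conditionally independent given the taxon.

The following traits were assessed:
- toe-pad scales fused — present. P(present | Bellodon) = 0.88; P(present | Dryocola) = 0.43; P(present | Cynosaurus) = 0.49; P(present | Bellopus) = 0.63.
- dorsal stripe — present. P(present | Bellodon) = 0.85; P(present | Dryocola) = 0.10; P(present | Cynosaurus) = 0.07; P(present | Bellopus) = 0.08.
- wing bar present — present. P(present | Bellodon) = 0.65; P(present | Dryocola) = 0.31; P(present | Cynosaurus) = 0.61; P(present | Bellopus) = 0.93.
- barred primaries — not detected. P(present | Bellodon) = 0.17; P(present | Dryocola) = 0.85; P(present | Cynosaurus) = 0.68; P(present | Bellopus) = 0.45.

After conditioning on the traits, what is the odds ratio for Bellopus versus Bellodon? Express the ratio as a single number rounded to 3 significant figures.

Posterior odds equal prior odds times the likelihood ratio; only the two competing hypotheses matter (using 1 − P(present | H) for each absent trait).
  Bellopus: 0.344 × 0.63 × 0.08 × 0.93 × (1 − 0.45) = 0.0088682
  Bellodon: 0.226 × 0.88 × 0.85 × 0.65 × (1 − 0.17) = 0.091201
Odds(Bellopus : Bellodon) = 0.0088682 / 0.091201 ≈ 0.0972.

0.0972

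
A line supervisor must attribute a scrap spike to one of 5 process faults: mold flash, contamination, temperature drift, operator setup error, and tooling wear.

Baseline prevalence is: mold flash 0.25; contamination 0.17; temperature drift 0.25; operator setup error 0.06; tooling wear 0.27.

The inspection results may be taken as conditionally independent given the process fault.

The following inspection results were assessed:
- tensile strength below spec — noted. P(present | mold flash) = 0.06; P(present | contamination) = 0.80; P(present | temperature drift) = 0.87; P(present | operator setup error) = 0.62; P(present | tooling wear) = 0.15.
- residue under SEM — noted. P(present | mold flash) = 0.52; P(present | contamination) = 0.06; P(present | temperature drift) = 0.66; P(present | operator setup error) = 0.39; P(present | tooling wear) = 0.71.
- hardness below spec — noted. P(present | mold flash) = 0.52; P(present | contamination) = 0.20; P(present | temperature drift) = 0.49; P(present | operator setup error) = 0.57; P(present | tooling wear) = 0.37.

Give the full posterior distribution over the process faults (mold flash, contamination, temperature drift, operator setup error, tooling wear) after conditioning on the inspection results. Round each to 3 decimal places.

0.043, 0.017, 0.741, 0.087, 0.112

Multiply each prior by the joint likelihood of the inspection result pattern:
  mold flash: 0.25 × 0.06 × 0.52 × 0.52 = 0.004056
  contamination: 0.17 × 0.80 × 0.06 × 0.20 = 0.001632
  temperature drift: 0.25 × 0.87 × 0.66 × 0.49 = 0.070339
  operator setup error: 0.06 × 0.62 × 0.39 × 0.57 = 0.0082696
  tooling wear: 0.27 × 0.15 × 0.71 × 0.37 = 0.010639
The unnormalized weights sum to 0.094936.
P(mold flash | evidence) = 0.004056 / 0.094936 ≈ 0.043
P(contamination | evidence) = 0.001632 / 0.094936 ≈ 0.017
P(temperature drift | evidence) = 0.070339 / 0.094936 ≈ 0.741
P(operator setup error | evidence) = 0.0082696 / 0.094936 ≈ 0.087
P(tooling wear | evidence) = 0.010639 / 0.094936 ≈ 0.112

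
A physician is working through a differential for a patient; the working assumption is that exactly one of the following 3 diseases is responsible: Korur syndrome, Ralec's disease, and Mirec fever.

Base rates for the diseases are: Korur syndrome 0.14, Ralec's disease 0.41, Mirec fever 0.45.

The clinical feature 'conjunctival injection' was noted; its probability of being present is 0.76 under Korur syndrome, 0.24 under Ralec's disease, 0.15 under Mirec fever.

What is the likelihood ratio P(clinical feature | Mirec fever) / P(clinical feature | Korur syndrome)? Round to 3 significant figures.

0.197

Likelihood of this clinical feature under each hypothesis:
  Mirec fever: 0.15
  Korur syndrome: 0.76
Bayes factor = 0.15 / 0.76 ≈ 0.197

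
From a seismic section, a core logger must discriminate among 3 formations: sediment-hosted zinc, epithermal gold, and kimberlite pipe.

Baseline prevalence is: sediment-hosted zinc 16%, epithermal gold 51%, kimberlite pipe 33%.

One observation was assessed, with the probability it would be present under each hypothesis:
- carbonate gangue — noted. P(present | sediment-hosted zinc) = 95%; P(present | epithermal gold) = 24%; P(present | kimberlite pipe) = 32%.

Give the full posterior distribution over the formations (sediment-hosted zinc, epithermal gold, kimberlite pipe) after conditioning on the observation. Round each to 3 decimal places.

0.400, 0.322, 0.278

By Bayes' rule, the unnormalized weight for each hypothesis is prior × likelihood:
  sediment-hosted zinc: 0.16 × 0.95 = 0.152
  epithermal gold: 0.51 × 0.24 = 0.1224
  kimberlite pipe: 0.33 × 0.32 = 0.1056
Marginal likelihood of the evidence = 0.38.
P(sediment-hosted zinc | evidence) = 0.152 / 0.38 ≈ 0.400
P(epithermal gold | evidence) = 0.1224 / 0.38 ≈ 0.322
P(kimberlite pipe | evidence) = 0.1056 / 0.38 ≈ 0.278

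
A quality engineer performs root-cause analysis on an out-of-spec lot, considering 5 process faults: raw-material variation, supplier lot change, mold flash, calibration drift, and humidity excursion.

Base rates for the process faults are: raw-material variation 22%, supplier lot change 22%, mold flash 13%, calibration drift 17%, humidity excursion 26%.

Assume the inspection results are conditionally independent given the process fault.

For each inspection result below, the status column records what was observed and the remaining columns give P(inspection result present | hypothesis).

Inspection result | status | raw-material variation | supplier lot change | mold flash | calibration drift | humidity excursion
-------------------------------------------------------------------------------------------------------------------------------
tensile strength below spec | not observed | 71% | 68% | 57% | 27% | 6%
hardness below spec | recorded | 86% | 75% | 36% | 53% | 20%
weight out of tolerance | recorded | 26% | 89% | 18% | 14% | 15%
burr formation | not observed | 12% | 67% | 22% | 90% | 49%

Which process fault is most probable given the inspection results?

By Bayes' rule with conditional independence, the unnormalized weight for each hypothesis is prior × ∏ likelihoods (using 1 − P(present | H) for each absent inspection result):
  raw-material variation: 0.22 × (1 − 0.71) × 0.86 × 0.26 × (1 − 0.12) = 0.012554
  supplier lot change: 0.22 × (1 − 0.68) × 0.75 × 0.89 × (1 − 0.67) = 0.015507
  mold flash: 0.13 × (1 − 0.57) × 0.36 × 0.18 × (1 − 0.22) = 0.0028254
  calibration drift: 0.17 × (1 − 0.27) × 0.53 × 0.14 × (1 − 0.90) = 0.00092082
  humidity excursion: 0.26 × (1 − 0.06) × 0.20 × 0.15 × (1 − 0.49) = 0.0037393
Marginal likelihood of the evidence = 0.035547.
P(raw-material variation | evidence) ≈ 0.012554 / 0.035547 ≈ 0.353
P(supplier lot change | evidence) ≈ 0.015507 / 0.035547 ≈ 0.436
P(mold flash | evidence) ≈ 0.0028254 / 0.035547 ≈ 0.079
P(calibration drift | evidence) ≈ 0.00092082 / 0.035547 ≈ 0.026
P(humidity excursion | evidence) ≈ 0.0037393 / 0.035547 ≈ 0.105
The largest is 0.436, so supplier lot change is most probable.

supplier lot change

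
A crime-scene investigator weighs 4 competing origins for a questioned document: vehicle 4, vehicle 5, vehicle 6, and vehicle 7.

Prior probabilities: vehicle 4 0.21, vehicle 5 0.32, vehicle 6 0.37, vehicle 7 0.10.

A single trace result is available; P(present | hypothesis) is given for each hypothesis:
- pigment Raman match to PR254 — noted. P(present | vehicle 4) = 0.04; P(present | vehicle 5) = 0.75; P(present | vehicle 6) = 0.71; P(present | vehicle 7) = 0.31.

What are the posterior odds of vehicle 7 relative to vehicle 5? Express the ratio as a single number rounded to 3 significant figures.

The normalizing constant cancels in an odds ratio, so compute prior × likelihood for the two hypotheses only:
  vehicle 7: 0.10 × 0.31 = 0.031
  vehicle 5: 0.32 × 0.75 = 0.24
Odds(vehicle 7 : vehicle 5) = 0.031 / 0.24 ≈ 0.129.

0.129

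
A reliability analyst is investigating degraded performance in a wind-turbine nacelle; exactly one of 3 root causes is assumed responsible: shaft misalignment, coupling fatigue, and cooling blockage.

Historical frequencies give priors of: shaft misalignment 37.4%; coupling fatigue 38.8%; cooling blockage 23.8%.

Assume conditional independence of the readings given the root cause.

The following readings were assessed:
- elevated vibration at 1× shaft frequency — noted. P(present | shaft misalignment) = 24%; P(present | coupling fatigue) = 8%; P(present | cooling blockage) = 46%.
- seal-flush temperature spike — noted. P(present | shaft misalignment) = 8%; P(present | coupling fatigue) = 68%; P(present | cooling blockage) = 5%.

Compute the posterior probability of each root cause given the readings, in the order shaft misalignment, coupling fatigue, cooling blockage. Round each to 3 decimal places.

Multiply each prior by the joint likelihood of the reading pattern:
  shaft misalignment: 0.374 × 0.24 × 0.08 = 0.0071808
  coupling fatigue: 0.388 × 0.08 × 0.68 = 0.021107
  cooling blockage: 0.238 × 0.46 × 0.05 = 0.005474
Marginal likelihood of the evidence = 0.033762.
P(shaft misalignment | evidence) = 0.0071808 / 0.033762 ≈ 0.213
P(coupling fatigue | evidence) = 0.021107 / 0.033762 ≈ 0.625
P(cooling blockage | evidence) = 0.005474 / 0.033762 ≈ 0.162

0.213, 0.625, 0.162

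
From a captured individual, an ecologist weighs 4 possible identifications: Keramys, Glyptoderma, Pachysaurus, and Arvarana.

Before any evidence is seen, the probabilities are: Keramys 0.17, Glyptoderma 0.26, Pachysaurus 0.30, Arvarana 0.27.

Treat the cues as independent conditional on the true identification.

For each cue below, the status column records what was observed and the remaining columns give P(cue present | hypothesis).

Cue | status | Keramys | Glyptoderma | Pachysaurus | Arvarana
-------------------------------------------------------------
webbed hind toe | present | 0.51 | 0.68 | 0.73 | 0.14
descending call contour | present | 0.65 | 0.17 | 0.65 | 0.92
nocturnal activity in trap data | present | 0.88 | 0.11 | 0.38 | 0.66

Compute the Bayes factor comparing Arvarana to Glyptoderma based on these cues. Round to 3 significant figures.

Joint likelihood of the cue pattern under each hypothesis:
  Arvarana: 0.14 × 0.92 × 0.66 = 0.085008
  Glyptoderma: 0.68 × 0.17 × 0.11 = 0.012716
Bayes factor = 0.085008 / 0.012716 ≈ 6.69

6.69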